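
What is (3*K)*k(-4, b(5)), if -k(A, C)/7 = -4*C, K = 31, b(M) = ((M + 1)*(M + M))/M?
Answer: 31248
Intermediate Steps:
b(M) = 2 + 2*M (b(M) = ((1 + M)*(2*M))/M = (2*M*(1 + M))/M = 2 + 2*M)
k(A, C) = 28*C (k(A, C) = -(-28)*C = 28*C)
(3*K)*k(-4, b(5)) = (3*31)*(28*(2 + 2*5)) = 93*(28*(2 + 10)) = 93*(28*12) = 93*336 = 31248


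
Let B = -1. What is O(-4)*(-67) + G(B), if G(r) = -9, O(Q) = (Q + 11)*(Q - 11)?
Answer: 7026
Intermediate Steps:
O(Q) = (-11 + Q)*(11 + Q) (O(Q) = (11 + Q)*(-11 + Q) = (-11 + Q)*(11 + Q))
O(-4)*(-67) + G(B) = (-121 + (-4)²)*(-67) - 9 = (-121 + 16)*(-67) - 9 = -105*(-67) - 9 = 7035 - 9 = 7026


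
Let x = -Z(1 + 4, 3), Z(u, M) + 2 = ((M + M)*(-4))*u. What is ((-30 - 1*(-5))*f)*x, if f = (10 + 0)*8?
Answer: -244000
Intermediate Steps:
f = 80 (f = 10*8 = 80)
Z(u, M) = -2 - 8*M*u (Z(u, M) = -2 + ((M + M)*(-4))*u = -2 + ((2*M)*(-4))*u = -2 + (-8*M)*u = -2 - 8*M*u)
x = 122 (x = -(-2 - 8*3*(1 + 4)) = -(-2 - 8*3*5) = -(-2 - 120) = -1*(-122) = 122)
((-30 - 1*(-5))*f)*x = ((-30 - 1*(-5))*80)*122 = ((-30 + 5)*80)*122 = -25*80*122 = -2000*122 = -244000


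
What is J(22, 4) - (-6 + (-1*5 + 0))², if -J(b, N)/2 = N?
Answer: -129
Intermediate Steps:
J(b, N) = -2*N
J(22, 4) - (-6 + (-1*5 + 0))² = -2*4 - (-6 + (-1*5 + 0))² = -8 - (-6 + (-5 + 0))² = -8 - (-6 - 5)² = -8 - 1*(-11)² = -8 - 1*121 = -8 - 121 = -129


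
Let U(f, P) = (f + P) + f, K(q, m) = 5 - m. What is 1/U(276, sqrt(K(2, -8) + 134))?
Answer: 184/101519 - 7*sqrt(3)/304557 ≈ 0.0017727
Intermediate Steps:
U(f, P) = P + 2*f (U(f, P) = (P + f) + f = P + 2*f)
1/U(276, sqrt(K(2, -8) + 134)) = 1/(sqrt((5 - 1*(-8)) + 134) + 2*276) = 1/(sqrt((5 + 8) + 134) + 552) = 1/(sqrt(13 + 134) + 552) = 1/(sqrt(147) + 552) = 1/(7*sqrt(3) + 552) = 1/(552 + 7*sqrt(3))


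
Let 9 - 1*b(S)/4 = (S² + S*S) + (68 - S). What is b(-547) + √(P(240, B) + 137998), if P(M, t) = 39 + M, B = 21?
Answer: -2396096 + √138277 ≈ -2.3957e+6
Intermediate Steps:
b(S) = -236 - 8*S² + 4*S (b(S) = 36 - 4*((S² + S*S) + (68 - S)) = 36 - 4*((S² + S²) + (68 - S)) = 36 - 4*(2*S² + (68 - S)) = 36 - 4*(68 - S + 2*S²) = 36 + (-272 - 8*S² + 4*S) = -236 - 8*S² + 4*S)
b(-547) + √(P(240, B) + 137998) = (-236 - 8*(-547)² + 4*(-547)) + √((39 + 240) + 137998) = (-236 - 8*299209 - 2188) + √(279 + 137998) = (-236 - 2393672 - 2188) + √138277 = -2396096 + √138277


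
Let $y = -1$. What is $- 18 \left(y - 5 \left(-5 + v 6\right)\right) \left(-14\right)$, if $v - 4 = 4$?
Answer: $-54432$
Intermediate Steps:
$v = 8$ ($v = 4 + 4 = 8$)
$- 18 \left(y - 5 \left(-5 + v 6\right)\right) \left(-14\right) = - 18 \left(-1 - 5 \left(-5 + 8 \cdot 6\right)\right) \left(-14\right) = - 18 \left(-1 - 5 \left(-5 + 48\right)\right) \left(-14\right) = - 18 \left(-1 - 215\right) \left(-14\right) = \left(-18\right) \left(-216\right) \left(-14\right) = 3888 \left(-14\right) = -54432$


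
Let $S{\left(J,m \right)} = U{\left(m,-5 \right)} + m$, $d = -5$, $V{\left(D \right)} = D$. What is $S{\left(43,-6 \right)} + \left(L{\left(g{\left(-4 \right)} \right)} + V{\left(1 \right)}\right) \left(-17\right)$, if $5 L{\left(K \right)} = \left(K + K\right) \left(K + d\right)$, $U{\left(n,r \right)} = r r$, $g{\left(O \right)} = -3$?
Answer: $- \frac{806}{5} \approx -161.2$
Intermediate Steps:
$U{\left(n,r \right)} = r^{2}$
$S{\left(J,m \right)} = 25 + m$ ($S{\left(J,m \right)} = \left(-5\right)^{2} + m = 25 + m$)
$L{\left(K \right)} = \frac{2 K \left(-5 + K\right)}{5}$ ($L{\left(K \right)} = \frac{\left(K + K\right) \left(K - 5\right)}{5} = \frac{2 K \left(-5 + K\right)}{5}$)
$S{\left(43,-6 \right)} + \left(L{\left(g{\left(-4 \right)} \right)} + V{\left(1 \right)}\right) \left(-17\right) = \left(25 - 6\right) + \left(\frac{2}{5} \left(-3\right) \left(-5 - 3\right) + 1\right) \left(-17\right) = 19 + \left(\frac{2}{5} \left(-3\right) \left(-8\right) + 1\right) \left(-17\right) = 19 + \left(\frac{48}{5} + 1\right) \left(-17\right) = 19 + \frac{53}{5} \left(-17\right) = 19 - \frac{901}{5} = - \frac{806}{5}$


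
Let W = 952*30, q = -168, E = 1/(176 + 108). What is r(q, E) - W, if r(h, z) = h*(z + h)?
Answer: -23898/71 ≈ -336.59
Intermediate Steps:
E = 1/284 ≈ 0.0035211
r(h, z) = h*(h + z)
W = 28560
r(q, E) - W = -168*(-168 + 1/284) - 1*28560 = -168*(-47711/284) - 28560 = 2003862/71 - 28560 = -23898/71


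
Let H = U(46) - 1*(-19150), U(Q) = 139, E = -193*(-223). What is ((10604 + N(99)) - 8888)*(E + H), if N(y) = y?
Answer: 113125320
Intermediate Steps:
E = 43039
H = 19289 (H = 139 - 1*(-19150) = 139 + 19150 = 19289)
((10604 + N(99)) - 8888)*(E + H) = ((10604 + 99) - 8888)*(43039 + 19289) = (10703 - 8888)*62328 = 1815*62328 = 113125320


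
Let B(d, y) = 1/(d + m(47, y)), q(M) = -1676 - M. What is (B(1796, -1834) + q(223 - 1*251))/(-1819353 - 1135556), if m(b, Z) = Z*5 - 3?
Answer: 12157297/21798363693 ≈ 0.00055772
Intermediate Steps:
m(b, Z) = -3 + 5*Z (m(b, Z) = 5*Z - 3 = -3 + 5*Z)
B(d, y) = 1/(-3 + d + 5*y) (B(d, y) = 1/(d + (-3 + 5*y)) = 1/(-3 + d + 5*y))
(B(1796, -1834) + q(223 - 1*251))/(-1819353 - 1135556) = (1/(-3 + 1796 + 5*(-1834)) + (-1676 - (223 - 1*251)))/(-1819353 - 1135556) = (1/(-3 + 1796 - 9170) + (-1676 - (223 - 251)))/(-2954909) = (1/(-7377) + (-1676 - 1*(-28)))*(-1/2954909) = (-1/7377 + (-1676 + 28))*(-1/2954909) = (-1/7377 - 1648)*(-1/2954909) = -12157297/7377*(-1/2954909) = 12157297/21798363693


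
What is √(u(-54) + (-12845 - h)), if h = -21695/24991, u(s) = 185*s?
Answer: 3*I*√1584562102210/24991 ≈ 151.11*I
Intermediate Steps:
h = -21695/24991 (h = -21695*1/24991 = -21695/24991 ≈ -0.86811)
√(u(-54) + (-12845 - h)) = √(185*(-54) + (-12845 - 1*(-21695/24991))) = √(-9990 + (-12845 + 21695/24991)) = √(-9990 - 320987700/24991) = √(-570647790/24991) = 3*I*√1584562102210/24991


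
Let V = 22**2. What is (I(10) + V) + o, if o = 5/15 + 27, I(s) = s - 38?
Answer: 1450/3 ≈ 483.33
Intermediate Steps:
I(s) = -38 + s
o = 82/3 (o = (1/15)*5 + 27 = 1/3 + 27 = 82/3 ≈ 27.333)
V = 484
(I(10) + V) + o = ((-38 + 10) + 484) + 82/3 = (-28 + 484) + 82/3 = 456 + 82/3 = 1450/3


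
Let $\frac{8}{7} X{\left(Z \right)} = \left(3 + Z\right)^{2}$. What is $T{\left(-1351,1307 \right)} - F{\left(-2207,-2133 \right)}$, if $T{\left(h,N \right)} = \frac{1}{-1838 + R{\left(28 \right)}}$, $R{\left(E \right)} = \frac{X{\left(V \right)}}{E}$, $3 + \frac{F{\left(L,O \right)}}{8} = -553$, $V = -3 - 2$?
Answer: $\frac{65398936}{14703} \approx 4448.0$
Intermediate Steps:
$V = -5$
$X{\left(Z \right)} = \frac{7 \left(3 + Z\right)^{2}}{8}$
$F{\left(L,O \right)} = -4448$ ($F{\left(L,O \right)} = -24 + 8 \left(-553\right) = -24 - 4424 = -4448$)
$R{\left(E \right)} = \frac{7}{2 E}$ ($R{\left(E \right)} = \frac{\frac{7}{8} \left(3 - 5\right)^{2}}{E} = \frac{\frac{7}{8} \left(-2\right)^{2}}{E} = \frac{\frac{7}{8} \cdot 4}{E} = \frac{7}{2 E}$)
$T{\left(h,N \right)} = - \frac{8}{14703}$ ($T{\left(h,N \right)} = \frac{1}{-1838 + \frac{7}{2 \cdot 28}} = \frac{1}{-1838 + \frac{7}{2} \cdot \frac{1}{28}} = \frac{1}{-1838 + \frac{1}{8}} = \frac{1}{- \frac{14703}{8}} = - \frac{8}{14703}$)
$T{\left(-1351,1307 \right)} - F{\left(-2207,-2133 \right)} = - \frac{8}{14703} - -4448 = - \frac{8}{14703} + 4448 = \frac{65398936}{14703}$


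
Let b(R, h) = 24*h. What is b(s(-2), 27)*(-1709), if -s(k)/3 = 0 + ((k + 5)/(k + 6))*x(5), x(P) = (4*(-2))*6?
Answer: -1107432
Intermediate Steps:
x(P) = -48 (x(P) = -8*6 = -48)
s(k) = 144*(5 + k)/(6 + k) (s(k) = -3*(0 + ((k + 5)/(k + 6))*(-48)) = -3*(0 + ((5 + k)/(6 + k))*(-48)) = -3*(0 - 48*(5 + k)/(6 + k)) = -(-144)*(5 + k)/(6 + k) = 144*(5 + k)/(6 + k))
b(s(-2), 27)*(-1709) = (24*27)*(-1709) = 648*(-1709) = -1107432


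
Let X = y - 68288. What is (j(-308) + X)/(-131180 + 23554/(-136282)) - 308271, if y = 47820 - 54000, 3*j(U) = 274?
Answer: -8266655295018311/26816244471 ≈ -3.0827e+5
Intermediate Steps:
j(U) = 274/3 (j(U) = (⅓)*274 = 274/3)
y = -6180
X = -74468 (X = -6180 - 68288 = -74468)
(j(-308) + X)/(-131180 + 23554/(-136282)) - 308271 = (274/3 - 74468)/(-131180 + 23554/(-136282)) - 308271 = -223130/(3*(-131180 + 23554*(-1/136282))) - 308271 = -223130/(3*(-131180 - 11777/68141)) - 308271 = -223130/(3*(-8938748157/68141)) - 308271 = -223130/3*(-68141/8938748157) - 308271 = 15204301330/26816244471 - 308271 = -8266655295018311/26816244471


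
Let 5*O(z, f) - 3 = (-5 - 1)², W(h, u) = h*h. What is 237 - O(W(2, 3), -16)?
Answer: 1146/5 ≈ 229.20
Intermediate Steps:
W(h, u) = h²
O(z, f) = 39/5 (O(z, f) = ⅗ + (-5 - 1)²/5 = ⅗ + (⅕)*(-6)² = ⅗ + (⅕)*36 = ⅗ + 36/5 = 39/5)
237 - O(W(2, 3), -16) = 237 - 1*39/5 = 237 - 39/5 = 1146/5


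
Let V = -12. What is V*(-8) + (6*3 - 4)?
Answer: 110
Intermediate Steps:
V*(-8) + (6*3 - 4) = -12*(-8) + (6*3 - 4) = 96 + (18 - 4) = 96 + 14 = 110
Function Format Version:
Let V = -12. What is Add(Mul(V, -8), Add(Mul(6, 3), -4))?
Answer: 110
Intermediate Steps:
Add(Mul(V, -8), Add(Mul(6, 3), -4)) = Add(Mul(-12, -8), Add(Mul(6, 3), -4)) = Add(96, Add(18, -4)) = Add(96, 14) = 110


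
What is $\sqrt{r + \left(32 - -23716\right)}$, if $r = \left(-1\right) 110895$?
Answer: $3 i \sqrt{9683} \approx 295.21 i$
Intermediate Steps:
$r = -110895$
$\sqrt{r + \left(32 - -23716\right)} = \sqrt{-110895 + \left(32 - -23716\right)} = \sqrt{-110895 + \left(32 + 23716\right)} = \sqrt{-110895 + 23748} = \sqrt{-87147} = 3 i \sqrt{9683}$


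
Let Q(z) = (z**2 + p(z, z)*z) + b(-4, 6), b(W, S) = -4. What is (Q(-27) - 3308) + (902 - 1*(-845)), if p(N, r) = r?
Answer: -107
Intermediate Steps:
Q(z) = -4 + 2*z**2 (Q(z) = (z**2 + z*z) - 4 = (z**2 + z**2) - 4 = 2*z**2 - 4 = -4 + 2*z**2)
(Q(-27) - 3308) + (902 - 1*(-845)) = ((-4 + 2*(-27)**2) - 3308) + (902 - 1*(-845)) = ((-4 + 2*729) - 3308) + (902 + 845) = ((-4 + 1458) - 3308) + 1747 = (1454 - 3308) + 1747 = -1854 + 1747 = -107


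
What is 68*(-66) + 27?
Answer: -4461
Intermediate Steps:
68*(-66) + 27 = -4488 + 27 = -4461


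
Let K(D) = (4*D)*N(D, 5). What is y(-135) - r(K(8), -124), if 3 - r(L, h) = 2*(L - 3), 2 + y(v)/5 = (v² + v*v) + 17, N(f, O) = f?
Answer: 182828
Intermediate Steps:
y(v) = 75 + 10*v² (y(v) = -10 + 5*((v² + v*v) + 17) = -10 + 5*((v² + v²) + 17) = -10 + 5*(2*v² + 17) = -10 + 5*(17 + 2*v²) = -10 + (85 + 10*v²) = 75 + 10*v²)
K(D) = 4*D² (K(D) = (4*D)*D = 4*D²)
r(L, h) = 9 - 2*L (r(L, h) = 3 - 2*(L - 3) = 3 - 2*(-3 + L) = 3 - (-6 + 2*L) = 3 + (6 - 2*L) = 9 - 2*L)
y(-135) - r(K(8), -124) = (75 + 10*(-135)²) - (9 - 8*8²) = (75 + 10*18225) - (9 - 8*64) = (75 + 182250) - (9 - 2*256) = 182325 - (9 - 512) = 182325 - 1*(-503) = 182325 + 503 = 182828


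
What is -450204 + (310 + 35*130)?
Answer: -445344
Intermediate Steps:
-450204 + (310 + 35*130) = -450204 + (310 + 4550) = -450204 + 4860 = -445344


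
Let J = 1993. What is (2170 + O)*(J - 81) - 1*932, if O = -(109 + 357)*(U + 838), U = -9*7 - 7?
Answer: -680133748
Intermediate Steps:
U = -70 (U = -63 - 7 = -70)
O = -357888 (O = -(109 + 357)*(-70 + 838) = -466*768 = -1*357888 = -357888)
(2170 + O)*(J - 81) - 1*932 = (2170 - 357888)*(1993 - 81) - 1*932 = -355718*1912 - 932 = -680132816 - 932 = -680133748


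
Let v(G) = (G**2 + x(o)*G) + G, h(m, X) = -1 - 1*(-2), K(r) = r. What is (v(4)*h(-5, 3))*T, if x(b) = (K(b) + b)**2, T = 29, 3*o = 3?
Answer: 1044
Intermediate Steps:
o = 1 (o = (1/3)*3 = 1)
h(m, X) = 1 (h(m, X) = -1 + 2 = 1)
x(b) = 4*b**2 (x(b) = (b + b)**2 = (2*b)**2 = 4*b**2)
v(G) = G**2 + 5*G (v(G) = (G**2 + (4*1**2)*G) + G = (G**2 + (4*1)*G) + G = (G**2 + 4*G) + G = G**2 + 5*G)
(v(4)*h(-5, 3))*T = ((4*(5 + 4))*1)*29 = ((4*9)*1)*29 = (36*1)*29 = 36*29 = 1044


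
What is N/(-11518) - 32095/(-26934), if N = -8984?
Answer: 305822633/155112906 ≈ 1.9716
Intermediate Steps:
N/(-11518) - 32095/(-26934) = -8984/(-11518) - 32095/(-26934) = -8984*(-1/11518) - 32095*(-1/26934) = 4492/5759 + 32095/26934 = 305822633/155112906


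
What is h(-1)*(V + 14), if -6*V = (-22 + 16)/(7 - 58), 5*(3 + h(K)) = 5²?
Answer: 1426/51 ≈ 27.961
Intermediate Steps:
h(K) = 2 (h(K) = -3 + (⅕)*5² = -3 + (⅕)*25 = -3 + 5 = 2)
V = -1/51 (V = -(-22 + 16)/(6*(7 - 58)) = -(-1)/(-51) = -(-1)*(-1)/51 = -⅙*2/17 = -1/51 ≈ -0.019608)
h(-1)*(V + 14) = 2*(-1/51 + 14) = 2*(713/51) = 1426/51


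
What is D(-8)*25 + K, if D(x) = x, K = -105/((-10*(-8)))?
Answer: -3221/16 ≈ -201.31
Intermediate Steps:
K = -21/16 (K = -105/80 = -105*1/80 = -21/16 ≈ -1.3125)
D(-8)*25 + K = -8*25 - 21/16 = -200 - 21/16 = -3221/16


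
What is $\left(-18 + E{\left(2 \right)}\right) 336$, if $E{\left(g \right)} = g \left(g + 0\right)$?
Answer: $-4704$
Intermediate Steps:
$E{\left(g \right)} = g^{2}$ ($E{\left(g \right)} = g g = g^{2}$)
$\left(-18 + E{\left(2 \right)}\right) 336 = \left(-18 + 2^{2}\right) 336 = \left(-18 + 4\right) 336 = \left(-14\right) 336 = -4704$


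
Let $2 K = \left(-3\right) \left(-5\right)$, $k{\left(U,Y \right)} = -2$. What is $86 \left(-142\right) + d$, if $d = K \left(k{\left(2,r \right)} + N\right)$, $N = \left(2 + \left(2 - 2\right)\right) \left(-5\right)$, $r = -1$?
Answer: $-12302$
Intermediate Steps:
$K = \frac{15}{2}$ ($K = \frac{\left(-3\right) \left(-5\right)}{2} = \frac{1}{2} \cdot 15 = \frac{15}{2} \approx 7.5$)
$N = -10$ ($N = \left(2 + 0\right) \left(-5\right) = 2 \left(-5\right) = -10$)
$d = -90$ ($d = \frac{15 \left(-2 - 10\right)}{2} = \frac{15}{2} \left(-12\right) = -90$)
$86 \left(-142\right) + d = 86 \left(-142\right) - 90 = -12212 - 90 = -12302$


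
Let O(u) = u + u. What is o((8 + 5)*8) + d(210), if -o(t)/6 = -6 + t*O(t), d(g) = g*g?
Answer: -85656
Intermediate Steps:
O(u) = 2*u
d(g) = g²
o(t) = 36 - 12*t² (o(t) = -6*(-6 + t*(2*t)) = -6*(-6 + 2*t²) = 36 - 12*t²)
o((8 + 5)*8) + d(210) = (36 - 12*64*(8 + 5)²) + 210² = (36 - 12*(13*8)²) + 44100 = (36 - 12*104²) + 44100 = (36 - 12*10816) + 44100 = (36 - 129792) + 44100 = -129756 + 44100 = -85656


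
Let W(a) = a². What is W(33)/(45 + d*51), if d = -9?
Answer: -121/46 ≈ -2.6304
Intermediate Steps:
W(33)/(45 + d*51) = 33²/(45 - 9*51) = 1089/(45 - 459) = 1089/(-414) = 1089*(-1/414) = -121/46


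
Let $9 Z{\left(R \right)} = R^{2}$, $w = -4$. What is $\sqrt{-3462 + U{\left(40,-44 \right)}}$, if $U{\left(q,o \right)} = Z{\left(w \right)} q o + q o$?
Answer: $\frac{i \sqrt{75158}}{3} \approx 91.383 i$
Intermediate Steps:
$Z{\left(R \right)} = \frac{R^{2}}{9}$
$U{\left(q,o \right)} = \frac{25 o q}{9}$ ($U{\left(q,o \right)} = \frac{\left(-4\right)^{2}}{9} q o + q o = \frac{1}{9} \cdot 16 q o + o q = \frac{16 q}{9} o + o q = \frac{16 o q}{9} + o q = \frac{25 o q}{9}$)
$\sqrt{-3462 + U{\left(40,-44 \right)}} = \sqrt{-3462 + \frac{25}{9} \left(-44\right) 40} = \sqrt{-3462 - \frac{44000}{9}} = \sqrt{- \frac{75158}{9}} = \frac{i \sqrt{75158}}{3}$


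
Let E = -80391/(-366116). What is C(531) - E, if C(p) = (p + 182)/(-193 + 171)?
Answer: -131404655/4027276 ≈ -32.629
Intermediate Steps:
C(p) = -91/11 - p/22 (C(p) = (182 + p)/(-22) = (182 + p)*(-1/22) = -91/11 - p/22)
E = 80391/366116 (E = -80391*(-1/366116) = 80391/366116 ≈ 0.21958)
C(531) - E = (-91/11 - 1/22*531) - 1*80391/366116 = (-91/11 - 531/22) - 80391/366116 = -713/22 - 80391/366116 = -131404655/4027276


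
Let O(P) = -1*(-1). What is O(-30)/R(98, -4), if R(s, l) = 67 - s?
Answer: -1/31 ≈ -0.032258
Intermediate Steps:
O(P) = 1
O(-30)/R(98, -4) = 1/(67 - 1*98) = 1/(67 - 98) = 1/(-31) = 1*(-1/31) = -1/31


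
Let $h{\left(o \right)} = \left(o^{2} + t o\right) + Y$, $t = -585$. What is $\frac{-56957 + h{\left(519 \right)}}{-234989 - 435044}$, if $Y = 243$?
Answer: $\frac{90968}{670033} \approx 0.13577$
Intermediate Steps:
$h{\left(o \right)} = 243 + o^{2} - 585 o$ ($h{\left(o \right)} = \left(o^{2} - 585 o\right) + 243 = 243 + o^{2} - 585 o$)
$\frac{-56957 + h{\left(519 \right)}}{-234989 - 435044} = \frac{-56957 + \left(243 + 519^{2} - 303615\right)}{-234989 - 435044} = \frac{-56957 + \left(243 + 269361 - 303615\right)}{-670033} = \left(-56957 - 34011\right) \left(- \frac{1}{670033}\right) = \left(-90968\right) \left(- \frac{1}{670033}\right) = \frac{90968}{670033}$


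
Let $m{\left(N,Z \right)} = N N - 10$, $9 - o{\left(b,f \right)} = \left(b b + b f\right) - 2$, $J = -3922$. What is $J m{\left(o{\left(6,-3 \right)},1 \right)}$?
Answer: $-152958$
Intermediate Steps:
$o{\left(b,f \right)} = 11 - b^{2} - b f$ ($o{\left(b,f \right)} = 9 - \left(\left(b b + b f\right) - 2\right) = 9 - \left(\left(b^{2} + b f\right) - 2\right) = 9 - \left(-2 + b^{2} + b f\right) = 11 - b^{2} - b f$)
$m{\left(N,Z \right)} = -10 + N^{2}$ ($m{\left(N,Z \right)} = N^{2} - 10 = -10 + N^{2}$)
$J m{\left(o{\left(6,-3 \right)},1 \right)} = - 3922 \left(-10 + \left(11 - 6^{2} - 6 \left(-3\right)\right)^{2}\right) = - 3922 \left(-10 + \left(11 - 36 + 18\right)^{2}\right) = - 3922 \left(-10 + \left(-7\right)^{2}\right) = - 3922 \left(-10 + 49\right) = \left(-3922\right) 39 = -152958$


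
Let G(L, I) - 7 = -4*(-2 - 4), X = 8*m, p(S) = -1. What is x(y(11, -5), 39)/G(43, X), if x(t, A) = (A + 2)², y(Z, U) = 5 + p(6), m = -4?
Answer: 1681/31 ≈ 54.226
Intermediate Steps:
y(Z, U) = 4 (y(Z, U) = 5 - 1 = 4)
X = -32 (X = 8*(-4) = -32)
x(t, A) = (2 + A)²
G(L, I) = 31 (G(L, I) = 7 - 4*(-2 - 4) = 7 - 4*(-6) = 7 + 24 = 31)
x(y(11, -5), 39)/G(43, X) = (2 + 39)²/31 = 41²*(1/31) = 1681*(1/31) = 1681/31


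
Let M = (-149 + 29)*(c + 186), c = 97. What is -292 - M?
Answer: 33668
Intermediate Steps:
M = -33960 (M = (-149 + 29)*(97 + 186) = -120*283 = -33960)
-292 - M = -292 - 1*(-33960) = -292 + 33960 = 33668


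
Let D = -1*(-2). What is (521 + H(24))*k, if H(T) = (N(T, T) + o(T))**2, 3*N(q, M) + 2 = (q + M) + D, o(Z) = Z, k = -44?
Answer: -93324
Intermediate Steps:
D = 2
N(q, M) = M/3 + q/3 (N(q, M) = -2/3 + ((q + M) + 2)/3 = -2/3 + ((M + q) + 2)/3 = -2/3 + (2 + M + q)/3 = -2/3 + (2/3 + M/3 + q/3) = M/3 + q/3)
H(T) = 25*T**2/9 (H(T) = ((T/3 + T/3) + T)**2 = (2*T/3 + T)**2 = (5*T/3)**2 = 25*T**2/9)
(521 + H(24))*k = (521 + (25/9)*24**2)*(-44) = (521 + (25/9)*576)*(-44) = (521 + 1600)*(-44) = 2121*(-44) = -93324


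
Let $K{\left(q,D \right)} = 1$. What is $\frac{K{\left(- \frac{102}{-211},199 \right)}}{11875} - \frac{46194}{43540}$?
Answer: $- \frac{54851021}{51703750} \approx -1.0609$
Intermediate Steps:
$\frac{K{\left(- \frac{102}{-211},199 \right)}}{11875} - \frac{46194}{43540} = 1 \cdot \frac{1}{11875} - \frac{46194}{43540} = 1 \cdot \frac{1}{11875} - \frac{23097}{21770} = \frac{1}{11875} - \frac{23097}{21770} = - \frac{54851021}{51703750}$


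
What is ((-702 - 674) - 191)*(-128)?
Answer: 200576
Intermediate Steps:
((-702 - 674) - 191)*(-128) = (-1376 - 191)*(-128) = -1567*(-128) = 200576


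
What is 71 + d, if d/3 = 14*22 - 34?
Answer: 893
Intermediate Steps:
d = 822 (d = 3*(14*22 - 34) = 3*(308 - 34) = 3*274 = 822)
71 + d = 71 + 822 = 893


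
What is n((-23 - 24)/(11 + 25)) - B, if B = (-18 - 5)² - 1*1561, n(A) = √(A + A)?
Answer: 1032 + I*√94/6 ≈ 1032.0 + 1.6159*I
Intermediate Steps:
n(A) = √2*√A (n(A) = √(2*A) = √2*√A)
B = -1032 (B = (-23)² - 1561 = 529 - 1561 = -1032)
n((-23 - 24)/(11 + 25)) - B = √2*√((-23 - 24)/(11 + 25)) - 1*(-1032) = √2*√(-47/36) + 1032 = √2*(I*√47/6) + 1032 = I*√94/6 + 1032 = 1032 + I*√94/6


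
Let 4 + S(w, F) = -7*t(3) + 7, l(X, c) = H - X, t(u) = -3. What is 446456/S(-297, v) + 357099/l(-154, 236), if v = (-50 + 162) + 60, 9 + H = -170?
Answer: 323878/75 ≈ 4318.4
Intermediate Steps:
H = -179 (H = -9 - 170 = -179)
l(X, c) = -179 - X
v = 172 (v = 112 + 60 = 172)
S(w, F) = 24 (S(w, F) = -4 + (-7*(-3) + 7) = -4 + (21 + 7) = -4 + 28 = 24)
446456/S(-297, v) + 357099/l(-154, 236) = 446456/24 + 357099/(-179 - 1*(-154)) = 446456*(1/24) + 357099/(-179 + 154) = 55807/3 + 357099/(-25) = 55807/3 + 357099*(-1/25) = 55807/3 - 357099/25 = 323878/75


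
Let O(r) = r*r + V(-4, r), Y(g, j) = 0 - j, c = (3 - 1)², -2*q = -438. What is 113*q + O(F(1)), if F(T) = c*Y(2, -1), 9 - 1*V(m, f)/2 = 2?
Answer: 24777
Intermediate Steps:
V(m, f) = 14 (V(m, f) = 18 - 2*2 = 18 - 4 = 14)
q = 219 (q = -½*(-438) = 219)
c = 4 (c = 2² = 4)
Y(g, j) = -j
F(T) = 4 (F(T) = 4*(-1*(-1)) = 4*1 = 4)
O(r) = 14 + r² (O(r) = r*r + 14 = r² + 14 = 14 + r²)
113*q + O(F(1)) = 113*219 + (14 + 4²) = 24747 + (14 + 16) = 24747 + 30 = 24777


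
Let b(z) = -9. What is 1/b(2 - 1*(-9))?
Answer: -⅑ ≈ -0.11111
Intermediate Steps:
1/b(2 - 1*(-9)) = 1/(-9) = -⅑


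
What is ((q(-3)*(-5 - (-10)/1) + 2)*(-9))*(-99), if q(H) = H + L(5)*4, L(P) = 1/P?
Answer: -8019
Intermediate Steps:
L(P) = 1/P
q(H) = ⅘ + H (q(H) = H + 4/5 = H + (⅕)*4 = H + ⅘ = ⅘ + H)
((q(-3)*(-5 - (-10)/1) + 2)*(-9))*(-99) = (((⅘ - 3)*(-5 - (-10)/1) + 2)*(-9))*(-99) = ((-11*(-5 - (-10))/5 + 2)*(-9))*(-99) = ((-11*(-5 - 2*(-5))/5 + 2)*(-9))*(-99) = ((-11*(-5 + 10)/5 + 2)*(-9))*(-99) = ((-11/5*5 + 2)*(-9))*(-99) = ((-11 + 2)*(-9))*(-99) = -9*(-9)*(-99) = 81*(-99) = -8019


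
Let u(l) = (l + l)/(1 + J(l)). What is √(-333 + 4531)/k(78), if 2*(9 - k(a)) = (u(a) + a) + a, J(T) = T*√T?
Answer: -10914647*√4198/753106821 + 1352*√81861/251035607 ≈ -0.93748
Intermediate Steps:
J(T) = T^(3/2)
u(l) = 2*l/(1 + l^(3/2)) (u(l) = (l + l)/(1 + l^(3/2)) = (2*l)/(1 + l^(3/2)) = 2*l/(1 + l^(3/2)))
k(a) = 9 - a - a/(1 + a^(3/2)) (k(a) = 9 - ((2*a/(1 + a^(3/2)) + a) + a)/2 = 9 - ((a + 2*a/(1 + a^(3/2))) + a)/2 = 9 - (2*a + 2*a/(1 + a^(3/2)))/2 = 9 + (-a - a/(1 + a^(3/2))) = 9 - a - a/(1 + a^(3/2)))
√(-333 + 4531)/k(78) = √(-333 + 4531)/(((-1*78 + (1 + 78^(3/2))*(9 - 1*78))/(1 + 78^(3/2)))) = √4198/(((-78 + (1 + 78*√78)*(9 - 78))/(1 + 78*√78))) = √4198/(((-78 + (1 + 78*√78)*(-69))/(1 + 78*√78))) = √4198/(((-78 + (-69 - 5382*√78))/(1 + 78*√78))) = √4198/(((-147 - 5382*√78)/(1 + 78*√78))) = √4198*((1 + 78*√78)/(-147 - 5382*√78)) = √4198*(1 + 78*√78)/(-147 - 5382*√78)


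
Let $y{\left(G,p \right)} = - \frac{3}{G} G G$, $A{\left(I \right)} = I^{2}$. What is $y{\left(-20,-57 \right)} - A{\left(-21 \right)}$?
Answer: $-381$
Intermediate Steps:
$y{\left(G,p \right)} = - 3 G$
$y{\left(-20,-57 \right)} - A{\left(-21 \right)} = \left(-3\right) \left(-20\right) - \left(-21\right)^{2} = 60 - 441 = -381$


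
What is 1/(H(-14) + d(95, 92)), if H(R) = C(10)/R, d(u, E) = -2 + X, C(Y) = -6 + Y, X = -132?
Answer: -7/940 ≈ -0.0074468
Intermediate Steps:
d(u, E) = -134 (d(u, E) = -2 - 132 = -134)
H(R) = 4/R (H(R) = (-6 + 10)/R = 4/R)
1/(H(-14) + d(95, 92)) = 1/(4/(-14) - 134) = 1/(4*(-1/14) - 134) = 1/(-2/7 - 134) = 1/(-940/7) = -7/940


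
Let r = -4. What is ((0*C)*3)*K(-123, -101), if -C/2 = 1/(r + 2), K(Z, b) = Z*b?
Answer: 0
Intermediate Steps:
C = 1 (C = -2/(-4 + 2) = -2/(-2) = -2*(-½) = 1)
((0*C)*3)*K(-123, -101) = ((0*1)*3)*(-123*(-101)) = (0*3)*12423 = 0*12423 = 0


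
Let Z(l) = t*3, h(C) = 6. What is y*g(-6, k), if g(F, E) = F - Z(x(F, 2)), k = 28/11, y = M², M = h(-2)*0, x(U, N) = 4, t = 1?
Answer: 0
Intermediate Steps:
M = 0 (M = 6*0 = 0)
y = 0 (y = 0² = 0)
Z(l) = 3 (Z(l) = 1*3 = 3)
k = 28/11 (k = 28*(1/11) = 28/11 ≈ 2.5455)
g(F, E) = -3 + F (g(F, E) = F - 1*3 = F - 3 = -3 + F)
y*g(-6, k) = 0*(-3 - 6) = 0*(-9) = 0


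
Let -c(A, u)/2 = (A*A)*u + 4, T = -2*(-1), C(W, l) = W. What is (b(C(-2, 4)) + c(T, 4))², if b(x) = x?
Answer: 1764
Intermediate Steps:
T = 2
c(A, u) = -8 - 2*u*A² (c(A, u) = -2*((A*A)*u + 4) = -2*(A²*u + 4) = -2*(u*A² + 4) = -2*(4 + u*A²) = -8 - 2*u*A²)
(b(C(-2, 4)) + c(T, 4))² = (-2 + (-8 - 2*4*2²))² = (-2 + (-8 - 2*4*4))² = (-2 + (-8 - 32))² = (-2 - 40)² = (-42)² = 1764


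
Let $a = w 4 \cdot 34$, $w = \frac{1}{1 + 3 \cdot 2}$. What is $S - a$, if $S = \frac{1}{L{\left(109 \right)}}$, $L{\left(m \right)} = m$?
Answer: $- \frac{14817}{763} \approx -19.419$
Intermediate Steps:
$w = \frac{1}{7}$ ($w = \frac{1}{1 + 6} = \frac{1}{7} \approx 0.14286$)
$S = \frac{1}{109} \approx 0.0091743$
$a = \frac{136}{7}$ ($a = \frac{1}{7} \cdot 4 \cdot 34 = \frac{4}{7} \cdot 34 = \frac{136}{7} \approx 19.429$)
$S - a = \frac{1}{109} - \frac{136}{7} = - \frac{14817}{763}$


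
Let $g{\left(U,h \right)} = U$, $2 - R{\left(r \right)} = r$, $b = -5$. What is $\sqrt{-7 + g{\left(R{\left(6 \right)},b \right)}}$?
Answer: $i \sqrt{11} \approx 3.3166 i$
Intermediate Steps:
$R{\left(r \right)} = 2 - r$
$\sqrt{-7 + g{\left(R{\left(6 \right)},b \right)}} = \sqrt{-7 + \left(2 - 6\right)} = \sqrt{-7 - 4} = \sqrt{-11} = i \sqrt{11}$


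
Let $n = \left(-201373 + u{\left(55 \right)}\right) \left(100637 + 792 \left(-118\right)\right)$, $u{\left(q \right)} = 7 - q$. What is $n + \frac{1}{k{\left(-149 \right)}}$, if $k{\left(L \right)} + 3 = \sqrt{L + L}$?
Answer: $- \frac{444046089710}{307} - \frac{i \sqrt{298}}{307} \approx -1.4464 \cdot 10^{9} - 0.05623 i$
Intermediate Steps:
$k{\left(L \right)} = -3 + \sqrt{2} \sqrt{L}$ ($k{\left(L \right)} = -3 + \sqrt{L + L} = -3 + \sqrt{2 L} = -3 + \sqrt{2} \sqrt{L}$)
$n = -1446404201$ ($n = \left(-201373 + \left(7 - 55\right)\right) \left(100637 + 792 \left(-118\right)\right) = \left(-201373 + \left(7 - 55\right)\right) \left(100637 - 93456\right) = \left(-201373 - 48\right) 7181 = \left(-201421\right) 7181 = -1446404201$)
$n + \frac{1}{k{\left(-149 \right)}} = -1446404201 + \frac{1}{-3 + \sqrt{2} \sqrt{-149}} = -1446404201 + \frac{1}{-3 + \sqrt{2} i \sqrt{149}} = -1446404201 + \frac{1}{-3 + i \sqrt{298}}$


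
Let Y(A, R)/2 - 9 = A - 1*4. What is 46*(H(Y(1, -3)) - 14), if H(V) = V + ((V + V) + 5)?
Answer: 1242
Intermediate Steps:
Y(A, R) = 10 + 2*A (Y(A, R) = 18 + 2*(A - 1*4) = 18 + 2*(A - 4) = 18 + 2*(-4 + A) = 18 + (-8 + 2*A) = 10 + 2*A)
H(V) = 5 + 3*V (H(V) = V + (2*V + 5) = V + (5 + 2*V) = 5 + 3*V)
46*(H(Y(1, -3)) - 14) = 46*((5 + 3*(10 + 2*1)) - 14) = 46*((5 + 3*(10 + 2)) - 14) = 46*((5 + 3*12) - 14) = 46*((5 + 36) - 14) = 46*(41 - 14) = 46*27 = 1242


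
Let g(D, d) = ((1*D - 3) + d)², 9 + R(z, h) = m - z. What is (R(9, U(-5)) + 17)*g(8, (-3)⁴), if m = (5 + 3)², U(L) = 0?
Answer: 465948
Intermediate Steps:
m = 64 (m = 8² = 64)
R(z, h) = 55 - z (R(z, h) = -9 + (64 - z) = 55 - z)
g(D, d) = (-3 + D + d)² (g(D, d) = ((D - 3) + d)² = ((-3 + D) + d)² = (-3 + D + d)²)
(R(9, U(-5)) + 17)*g(8, (-3)⁴) = ((55 - 1*9) + 17)*(-3 + 8 + (-3)⁴)² = ((55 - 9) + 17)*(-3 + 8 + 81)² = (46 + 17)*86² = 63*7396 = 465948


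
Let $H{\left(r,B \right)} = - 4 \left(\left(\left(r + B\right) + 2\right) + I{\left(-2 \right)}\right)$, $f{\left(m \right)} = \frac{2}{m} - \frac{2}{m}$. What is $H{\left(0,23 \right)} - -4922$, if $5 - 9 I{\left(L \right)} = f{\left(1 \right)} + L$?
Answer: $\frac{43370}{9} \approx 4818.9$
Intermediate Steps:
$f{\left(m \right)} = 0$
$I{\left(L \right)} = \frac{5}{9} - \frac{L}{9}$ ($I{\left(L \right)} = \frac{5}{9} - \frac{0 + L}{9} = \frac{5}{9} - \frac{L}{9}$)
$H{\left(r,B \right)} = - \frac{100}{9} - 4 B - 4 r$ ($H{\left(r,B \right)} = - 4 \left(\left(\left(r + B\right) + 2\right) + \left(\frac{5}{9} - - \frac{2}{9}\right)\right) = - 4 \left(\left(\left(B + r\right) + 2\right) + \left(\frac{5}{9} + \frac{2}{9}\right)\right) = - 4 \left(\left(2 + B + r\right) + \frac{7}{9}\right) = - 4 \left(\frac{25}{9} + B + r\right) = - \frac{100}{9} - 4 B - 4 r$)
$H{\left(0,23 \right)} - -4922 = \left(- \frac{100}{9} - 92 - 0\right) - -4922 = \left(- \frac{100}{9} - 92 + 0\right) + 4922 = - \frac{928}{9} + 4922 = \frac{43370}{9}$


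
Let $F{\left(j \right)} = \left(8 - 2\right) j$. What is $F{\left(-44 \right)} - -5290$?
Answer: $5026$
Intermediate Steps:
$F{\left(j \right)} = 6 j$
$F{\left(-44 \right)} - -5290 = 6 \left(-44\right) - -5290 = -264 + 5290 = 5026$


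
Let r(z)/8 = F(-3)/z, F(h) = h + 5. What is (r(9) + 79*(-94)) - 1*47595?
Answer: -495173/9 ≈ -55019.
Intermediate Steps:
F(h) = 5 + h
r(z) = 16/z (r(z) = 8*((5 - 3)/z) = 8*(2/z) = 16/z)
(r(9) + 79*(-94)) - 1*47595 = (16/9 + 79*(-94)) - 1*47595 = (16*(⅑) - 7426) - 47595 = (16/9 - 7426) - 47595 = -66818/9 - 47595 = -495173/9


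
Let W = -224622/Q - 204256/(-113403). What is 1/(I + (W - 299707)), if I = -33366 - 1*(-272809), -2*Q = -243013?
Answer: -27558403239/1660780921549100 ≈ -1.6594e-5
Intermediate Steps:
Q = 243013/2 (Q = -1/2*(-243013) = 243013/2 ≈ 1.2151e+5)
W = -1308754004/27558403239 (W = -224622/243013/2 - 204256/(-113403) = -224622*2/243013 - 204256*(-1/113403) = -449244/243013 + 204256/113403 = -1308754004/27558403239 ≈ -0.047490)
I = 239443 (I = -33366 + 272809 = 239443)
1/(I + (W - 299707)) = 1/(239443 + (-1308754004/27558403239 - 299707)) = 1/(239443 - 8259447668304977/27558403239) = 1/(-1660780921549100/27558403239) = -27558403239/1660780921549100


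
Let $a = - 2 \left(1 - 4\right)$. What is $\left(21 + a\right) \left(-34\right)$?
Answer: $-918$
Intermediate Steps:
$a = 6$ ($a = \left(-2\right) \left(-3\right) = 6$)
$\left(21 + a\right) \left(-34\right) = \left(21 + 6\right) \left(-34\right) = 27 \left(-34\right) = -918$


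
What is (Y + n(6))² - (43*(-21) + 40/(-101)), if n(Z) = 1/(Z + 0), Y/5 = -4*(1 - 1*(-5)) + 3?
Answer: 43244489/3636 ≈ 11893.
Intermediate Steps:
Y = -105 (Y = 5*(-4*(1 - 1*(-5)) + 3) = 5*(-4*(1 + 5) + 3) = 5*(-4*6 + 3) = 5*(-24 + 3) = 5*(-21) = -105)
n(Z) = 1/Z
(Y + n(6))² - (43*(-21) + 40/(-101)) = (-105 + 1/6)² - (43*(-21) + 40/(-101)) = (-105 + ⅙)² - (-903 + 40*(-1/101)) = (-629/6)² - (-903 - 40/101) = 395641/36 - 1*(-91243/101) = 395641/36 + 91243/101 = 43244489/3636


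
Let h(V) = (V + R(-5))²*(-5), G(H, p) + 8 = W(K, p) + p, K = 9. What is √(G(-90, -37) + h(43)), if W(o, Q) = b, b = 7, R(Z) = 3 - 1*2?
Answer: I*√9718 ≈ 98.58*I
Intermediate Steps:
R(Z) = 1 (R(Z) = 3 - 2 = 1)
W(o, Q) = 7
G(H, p) = -1 + p (G(H, p) = -8 + (7 + p) = -1 + p)
h(V) = -5*(1 + V)² (h(V) = (V + 1)²*(-5) = (1 + V)²*(-5) = -5*(1 + V)²)
√(G(-90, -37) + h(43)) = √((-1 - 37) - 5*(1 + 43)²) = √(-38 - 5*44²) = √(-38 - 5*1936) = √(-38 - 9680) = √(-9718) = I*√9718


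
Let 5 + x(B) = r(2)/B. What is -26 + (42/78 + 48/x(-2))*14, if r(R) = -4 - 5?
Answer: -17712/13 ≈ -1362.5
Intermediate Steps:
r(R) = -9
x(B) = -5 - 9/B
-26 + (42/78 + 48/x(-2))*14 = -26 + (42/78 + 48/(-5 - 9/(-2)))*14 = -26 + (42*(1/78) + 48/(-5 - 9*(-½)))*14 = -26 + (7/13 + 48/(-5 + 9/2))*14 = -26 + (7/13 + 48/(-½))*14 = -26 + (7/13 + 48*(-2))*14 = -26 + (7/13 - 96)*14 = -26 - 1241/13*14 = -26 - 17374/13 = -17712/13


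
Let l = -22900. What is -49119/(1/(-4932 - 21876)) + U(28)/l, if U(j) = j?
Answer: 7538577820193/5725 ≈ 1.3168e+9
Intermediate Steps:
-49119/(1/(-4932 - 21876)) + U(28)/l = -49119/(1/(-4932 - 21876)) + 28/(-22900) = -49119/(1/(-26808)) + 28*(-1/22900) = -49119/(-1/26808) - 7/5725 = -49119*(-26808) - 7/5725 = 1316782152 - 7/5725 = 7538577820193/5725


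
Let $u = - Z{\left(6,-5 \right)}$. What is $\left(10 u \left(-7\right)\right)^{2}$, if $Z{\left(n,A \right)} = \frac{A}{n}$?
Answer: $\frac{30625}{9} \approx 3402.8$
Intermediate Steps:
$u = \frac{5}{6}$ ($u = - \frac{-5}{6} = \left(-1\right) \left(- \frac{5}{6}\right) = \frac{5}{6} \approx 0.83333$)
$\left(10 u \left(-7\right)\right)^{2} = \left(10 \cdot \frac{5}{6} \left(-7\right)\right)^{2} = \left(\frac{25}{3} \left(-7\right)\right)^{2} = \left(- \frac{175}{3}\right)^{2} = \frac{30625}{9}$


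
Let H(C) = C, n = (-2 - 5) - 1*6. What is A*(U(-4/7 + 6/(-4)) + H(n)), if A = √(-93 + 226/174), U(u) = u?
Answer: -211*I*√694086/1218 ≈ -144.33*I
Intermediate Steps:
n = -13 (n = -7 - 6 = -13)
A = I*√694086/87 (A = √(-93 + 226*(1/174)) = √(-93 + 113/87) = √(-7978/87) = I*√694086/87 ≈ 9.5761*I)
A*(U(-4/7 + 6/(-4)) + H(n)) = (I*√694086/87)*((-4/7 + 6/(-4)) - 13) = (I*√694086/87)*((-4*⅐ + 6*(-¼)) - 13) = (I*√694086/87)*((-4/7 - 3/2) - 13) = (I*√694086/87)*(-29/14 - 13) = (I*√694086/87)*(-211/14) = -211*I*√694086/1218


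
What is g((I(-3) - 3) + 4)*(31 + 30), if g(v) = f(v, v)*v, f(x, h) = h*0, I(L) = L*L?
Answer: 0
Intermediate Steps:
I(L) = L**2
f(x, h) = 0
g(v) = 0 (g(v) = 0*v = 0)
g((I(-3) - 3) + 4)*(31 + 30) = 0*(31 + 30) = 0*61 = 0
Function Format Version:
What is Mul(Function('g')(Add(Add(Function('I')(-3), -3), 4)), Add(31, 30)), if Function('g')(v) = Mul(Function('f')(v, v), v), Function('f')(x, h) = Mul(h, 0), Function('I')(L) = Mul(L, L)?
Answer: 0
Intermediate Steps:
Function('I')(L) = Pow(L, 2)
Function('f')(x, h) = 0
Function('g')(v) = 0 (Function('g')(v) = Mul(0, v) = 0)
Mul(Function('g')(Add(Add(Function('I')(-3), -3), 4)), Add(31, 30)) = Mul(0, Add(31, 30)) = Mul(0, 61) = 0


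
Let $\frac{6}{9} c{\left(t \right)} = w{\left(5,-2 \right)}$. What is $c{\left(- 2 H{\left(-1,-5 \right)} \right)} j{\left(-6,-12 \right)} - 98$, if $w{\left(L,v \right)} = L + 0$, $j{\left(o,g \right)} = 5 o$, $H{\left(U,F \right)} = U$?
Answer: $-323$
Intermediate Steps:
$w{\left(L,v \right)} = L$
$c{\left(t \right)} = \frac{15}{2}$ ($c{\left(t \right)} = \frac{3}{2} \cdot 5 = \frac{15}{2}$)
$c{\left(- 2 H{\left(-1,-5 \right)} \right)} j{\left(-6,-12 \right)} - 98 = \frac{15 \cdot 5 \left(-6\right)}{2} - 98 = \frac{15}{2} \left(-30\right) - 98 = -225 - 98 = -323$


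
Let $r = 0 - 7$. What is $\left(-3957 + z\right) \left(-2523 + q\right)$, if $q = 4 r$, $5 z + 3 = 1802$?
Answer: $\frac{45882286}{5} \approx 9.1765 \cdot 10^{6}$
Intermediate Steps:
$z = \frac{1799}{5}$ ($z = - \frac{3}{5} + \frac{1}{5} \cdot 1802 = - \frac{3}{5} + \frac{1802}{5} = \frac{1799}{5} \approx 359.8$)
$r = -7$ ($r = 0 - 7 = -7$)
$q = -28$ ($q = 4 \left(-7\right) = -28$)
$\left(-3957 + z\right) \left(-2523 + q\right) = \left(-3957 + \frac{1799}{5}\right) \left(-2523 - 28\right) = \left(- \frac{17986}{5}\right) \left(-2551\right) = \frac{45882286}{5}$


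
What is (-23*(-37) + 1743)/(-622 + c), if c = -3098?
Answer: -1297/1860 ≈ -0.69731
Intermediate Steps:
(-23*(-37) + 1743)/(-622 + c) = (-23*(-37) + 1743)/(-622 - 3098) = (851 + 1743)/(-3720) = 2594*(-1/3720) = -1297/1860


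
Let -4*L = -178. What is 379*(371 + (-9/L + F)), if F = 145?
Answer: 17398374/89 ≈ 1.9549e+5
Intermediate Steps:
L = 89/2 (L = -¼*(-178) = 89/2 ≈ 44.500)
379*(371 + (-9/L + F)) = 379*(371 + (-9/89/2 + 145)) = 379*(371 + (-9*2/89 + 145)) = 379*(371 + (-18/89 + 145)) = 379*(371 + 12887/89) = 379*(45906/89) = 17398374/89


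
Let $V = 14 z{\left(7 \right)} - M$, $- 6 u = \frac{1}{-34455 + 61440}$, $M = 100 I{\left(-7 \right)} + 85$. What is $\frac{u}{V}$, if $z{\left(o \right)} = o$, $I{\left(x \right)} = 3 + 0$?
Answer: $\frac{1}{46468170} \approx 2.152 \cdot 10^{-8}$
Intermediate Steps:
$I{\left(x \right)} = 3$
$M = 385$ ($M = 100 \cdot 3 + 85 = 300 + 85 = 385$)
$u = - \frac{1}{161910}$ ($u = - \frac{1}{6 \left(-34455 + 61440\right)} = - \frac{1}{6 \cdot 26985} = \left(- \frac{1}{6}\right) \frac{1}{26985} = - \frac{1}{161910} \approx -6.1763 \cdot 10^{-6}$)
$V = -287$ ($V = 14 \cdot 7 - 385 = 98 - 385 = -287$)
$\frac{u}{V} = - \frac{1}{161910 \left(-287\right)} = \left(- \frac{1}{161910}\right) \left(- \frac{1}{287}\right) = \frac{1}{46468170}$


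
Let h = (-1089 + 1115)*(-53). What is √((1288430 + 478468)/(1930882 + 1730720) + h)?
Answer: I*√10469858259169/87181 ≈ 37.115*I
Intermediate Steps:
h = -1378 (h = 26*(-53) = -1378)
√((1288430 + 478468)/(1930882 + 1730720) + h) = √((1288430 + 478468)/(1930882 + 1730720) - 1378) = √(1766898/3661602 - 1378) = √(1766898*(1/3661602) - 1378) = √(42069/87181 - 1378) = √(-120093349/87181) = I*√10469858259169/87181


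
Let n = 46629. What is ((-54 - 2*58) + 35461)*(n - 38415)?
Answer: 289880274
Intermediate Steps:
((-54 - 2*58) + 35461)*(n - 38415) = ((-54 - 2*58) + 35461)*(46629 - 38415) = ((-54 - 116) + 35461)*8214 = (-170 + 35461)*8214 = 35291*8214 = 289880274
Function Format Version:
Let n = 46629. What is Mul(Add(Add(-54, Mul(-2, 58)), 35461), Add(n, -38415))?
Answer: 289880274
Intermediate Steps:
Mul(Add(Add(-54, Mul(-2, 58)), 35461), Add(n, -38415)) = Mul(Add(Add(-54, Mul(-2, 58)), 35461), Add(46629, -38415)) = Mul(Add(Add(-54, -116), 35461), 8214) = Mul(Add(-170, 35461), 8214) = Mul(35291, 8214) = 289880274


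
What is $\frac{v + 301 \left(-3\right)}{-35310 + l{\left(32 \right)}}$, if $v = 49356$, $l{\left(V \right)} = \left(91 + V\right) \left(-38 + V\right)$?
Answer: $- \frac{16151}{12016} \approx -1.3441$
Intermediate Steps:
$l{\left(V \right)} = \left(-38 + V\right) \left(91 + V\right)$
$\frac{v + 301 \left(-3\right)}{-35310 + l{\left(32 \right)}} = \frac{49356 + 301 \left(-3\right)}{-35310 + \left(-3458 + 32^{2} + 53 \cdot 32\right)} = \frac{49356 - 903}{-35310 + \left(-3458 + 1024 + 1696\right)} = \frac{48453}{-35310 - 738} = \frac{48453}{-36048} = 48453 \left(- \frac{1}{36048}\right) = - \frac{16151}{12016}$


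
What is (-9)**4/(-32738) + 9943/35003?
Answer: 95859251/1145928214 ≈ 0.083652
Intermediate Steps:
(-9)**4/(-32738) + 9943/35003 = 6561*(-1/32738) + 9943*(1/35003) = -6561/32738 + 9943/35003 = 95859251/1145928214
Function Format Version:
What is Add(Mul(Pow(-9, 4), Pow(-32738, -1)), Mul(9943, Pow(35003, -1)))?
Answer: Rational(95859251, 1145928214) ≈ 0.083652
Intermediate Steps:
Add(Mul(Pow(-9, 4), Pow(-32738, -1)), Mul(9943, Pow(35003, -1))) = Add(Mul(6561, Rational(-1, 32738)), Mul(9943, Rational(1, 35003))) = Add(Rational(-6561, 32738), Rational(9943, 35003)) = Rational(95859251, 1145928214)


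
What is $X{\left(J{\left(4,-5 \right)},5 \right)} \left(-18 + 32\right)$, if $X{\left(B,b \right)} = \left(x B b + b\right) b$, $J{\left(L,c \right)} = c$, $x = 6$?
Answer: $-10150$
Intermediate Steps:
$X{\left(B,b \right)} = b \left(b + 6 B b\right)$ ($X{\left(B,b \right)} = \left(6 B b + b\right) b = \left(b + 6 B b\right) b = b \left(b + 6 B b\right)$)
$X{\left(J{\left(4,-5 \right)},5 \right)} \left(-18 + 32\right) = 5^{2} \left(1 + 6 \left(-5\right)\right) \left(-18 + 32\right) = 25 \left(1 - 30\right) 14 = 25 \left(-29\right) 14 = \left(-725\right) 14 = -10150$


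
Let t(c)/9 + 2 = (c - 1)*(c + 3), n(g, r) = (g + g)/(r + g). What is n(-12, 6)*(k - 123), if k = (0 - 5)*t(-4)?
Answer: -1032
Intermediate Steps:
n(g, r) = 2*g/(g + r) (n(g, r) = (2*g)/(g + r) = 2*g/(g + r))
t(c) = -18 + 9*(-1 + c)*(3 + c) (t(c) = -18 + 9*((c - 1)*(c + 3)) = -18 + 9*((-1 + c)*(3 + c)) = -18 + 9*(-1 + c)*(3 + c))
k = -135 (k = (0 - 5)*(-45 + 9*(-4)² + 18*(-4)) = -5*(-45 + 9*16 - 72) = -5*(-45 + 144 - 72) = -5*27 = -135)
n(-12, 6)*(k - 123) = (2*(-12)/(-12 + 6))*(-135 - 123) = (2*(-12)/(-6))*(-258) = (2*(-12)*(-⅙))*(-258) = 4*(-258) = -1032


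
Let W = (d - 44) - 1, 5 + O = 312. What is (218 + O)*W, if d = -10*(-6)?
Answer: 7875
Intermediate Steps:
d = 60
O = 307 (O = -5 + 312 = 307)
W = 15 (W = (60 - 44) - 1 = 16 - 1 = 15)
(218 + O)*W = (218 + 307)*15 = 525*15 = 7875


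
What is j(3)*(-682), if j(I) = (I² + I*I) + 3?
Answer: -14322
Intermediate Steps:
j(I) = 3 + 2*I² (j(I) = (I² + I²) + 3 = 2*I² + 3 = 3 + 2*I²)
j(3)*(-682) = (3 + 2*3²)*(-682) = (3 + 2*9)*(-682) = (3 + 18)*(-682) = 21*(-682) = -14322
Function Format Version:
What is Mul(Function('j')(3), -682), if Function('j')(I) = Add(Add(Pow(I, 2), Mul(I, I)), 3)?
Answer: -14322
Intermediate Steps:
Function('j')(I) = Add(3, Mul(2, Pow(I, 2))) (Function('j')(I) = Add(Add(Pow(I, 2), Pow(I, 2)), 3) = Add(Mul(2, Pow(I, 2)), 3) = Add(3, Mul(2, Pow(I, 2))))
Mul(Function('j')(3), -682) = Mul(Add(3, Mul(2, Pow(3, 2))), -682) = Mul(Add(3, Mul(2, 9)), -682) = Mul(Add(3, 18), -682) = Mul(21, -682) = -14322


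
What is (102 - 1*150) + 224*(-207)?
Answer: -46416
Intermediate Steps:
(102 - 1*150) + 224*(-207) = (102 - 150) - 46368 = -48 - 46368 = -46416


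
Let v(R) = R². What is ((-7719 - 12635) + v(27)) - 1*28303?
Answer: -47928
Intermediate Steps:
((-7719 - 12635) + v(27)) - 1*28303 = ((-7719 - 12635) + 27²) - 1*28303 = (-20354 + 729) - 28303 = -19625 - 28303 = -47928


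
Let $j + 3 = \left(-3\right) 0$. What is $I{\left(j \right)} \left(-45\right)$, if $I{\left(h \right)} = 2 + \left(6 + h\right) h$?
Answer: $315$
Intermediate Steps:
$j = -3$ ($j = -3 - 0 = -3 + 0 = -3$)
$I{\left(h \right)} = 2 + h \left(6 + h\right)$
$I{\left(j \right)} \left(-45\right) = \left(2 + \left(-3\right)^{2} + 6 \left(-3\right)\right) \left(-45\right) = \left(2 + 9 - 18\right) \left(-45\right) = \left(-7\right) \left(-45\right) = 315$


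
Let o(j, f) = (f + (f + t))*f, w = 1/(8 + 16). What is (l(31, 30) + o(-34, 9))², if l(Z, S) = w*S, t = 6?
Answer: 755161/16 ≈ 47198.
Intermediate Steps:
w = 1/24 ≈ 0.041667
l(Z, S) = S/24
o(j, f) = f*(6 + 2*f) (o(j, f) = (f + (f + 6))*f = (f + (6 + f))*f = (6 + 2*f)*f = f*(6 + 2*f))
(l(31, 30) + o(-34, 9))² = ((1/24)*30 + 2*9*(3 + 9))² = (5/4 + 2*9*12)² = (5/4 + 216)² = (869/4)² = 755161/16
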